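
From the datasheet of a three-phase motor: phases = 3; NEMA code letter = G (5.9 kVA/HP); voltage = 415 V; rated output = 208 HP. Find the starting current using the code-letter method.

S_LR = 5.9 × 208 = 1227.2 kVA
I_LR = S_LR/(√3·V_L) = 1227200/(1.732×415) = 1710 A

1710 A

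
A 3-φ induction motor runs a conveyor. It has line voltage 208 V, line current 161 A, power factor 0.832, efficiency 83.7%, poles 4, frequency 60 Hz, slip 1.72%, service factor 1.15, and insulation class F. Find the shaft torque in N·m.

218 N·m

P_in = √3·V·I·cosφ = 1.732 × 208 × 161 × 0.832 = 48257 W
P_out = η·P_in = 0.837 × 48257 = 40391 W
n_s = 120×60/4 = 1800 rpm; n = 1800×(1−0.0172) = 1769 rpm
ω = 2π×1769/60 = 185.2 rad/s
τ = P_out/ω = 40391/185.2 = 218 N·m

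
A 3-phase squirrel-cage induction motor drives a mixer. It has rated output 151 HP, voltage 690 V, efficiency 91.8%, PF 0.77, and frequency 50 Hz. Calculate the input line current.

P_out = 151 × 746 = 112646 W
P_in = P_out / η = 112646 / 0.918 = 122708 W
I_L = P_in / (√3·V_L·cosφ) = 122708 / (1.732 × 690 × 0.77) = 133 A

133 A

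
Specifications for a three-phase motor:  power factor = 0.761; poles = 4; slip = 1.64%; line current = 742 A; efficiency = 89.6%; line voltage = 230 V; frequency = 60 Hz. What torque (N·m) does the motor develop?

1090 N·m

P_in = √3·V·I·cosφ = 1.732 × 230 × 742 × 0.761 = 224939 W
P_out = η·P_in = 0.896 × 224939 = 201545 W
n_s = 120×60/4 = 1800 rpm; n = 1800×(1−0.0164) = 1770 rpm
ω = 2π×1770/60 = 185.4 rad/s
τ = P_out/ω = 201545/185.4 = 1090 N·m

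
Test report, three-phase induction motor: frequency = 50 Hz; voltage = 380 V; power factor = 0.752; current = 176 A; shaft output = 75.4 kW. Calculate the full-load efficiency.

86.6 %

P_out = 75.4 kW = 75400 W
P_in = √3·V_L·I_L·cosφ = 1.732 × 380 × 176 × 0.752 = 87109 W
η = P_out / P_in = 75400 / 87109 = 0.866 = 86.6%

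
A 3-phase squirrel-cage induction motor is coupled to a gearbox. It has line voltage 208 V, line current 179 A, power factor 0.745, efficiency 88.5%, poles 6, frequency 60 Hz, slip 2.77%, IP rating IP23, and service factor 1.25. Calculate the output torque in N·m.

P_in = √3·V·I·cosφ = 1.732 × 208 × 179 × 0.745 = 48042 W
P_out = η·P_in = 0.885 × 48042 = 42517 W
n_s = 120×60/6 = 1200 rpm; n = 1200×(1−0.0277) = 1167 rpm
ω = 2π×1167/60 = 122.2 rad/s
τ = P_out/ω = 42517/122.2 = 348 N·m

348 N·m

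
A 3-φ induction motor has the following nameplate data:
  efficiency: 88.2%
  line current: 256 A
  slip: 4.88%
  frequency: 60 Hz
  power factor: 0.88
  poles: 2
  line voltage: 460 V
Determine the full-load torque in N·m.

441 N·m

P_in = √3·V·I·cosφ = 1.732 × 460 × 256 × 0.88 = 179485 W
P_out = η·P_in = 0.882 × 179485 = 158306 W
n_s = 120×60/2 = 3600 rpm; n = 3600×(1−0.0488) = 3424 rpm
ω = 2π×3424/60 = 358.6 rad/s
τ = P_out/ω = 158306/358.6 = 441 N·m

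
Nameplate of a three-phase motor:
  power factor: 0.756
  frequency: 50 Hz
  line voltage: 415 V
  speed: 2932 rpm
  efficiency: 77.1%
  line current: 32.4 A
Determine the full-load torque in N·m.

44.2 N·m

P_in = √3·V·I·cosφ = 1.732 × 415 × 32.4 × 0.756 = 17606 W
P_out = η·P_in = 0.771 × 17606 = 13574 W
n = 2932 rpm
ω = 2π×2932/60 = 307 rad/s
τ = P_out/ω = 13574/307 = 44.2 N·m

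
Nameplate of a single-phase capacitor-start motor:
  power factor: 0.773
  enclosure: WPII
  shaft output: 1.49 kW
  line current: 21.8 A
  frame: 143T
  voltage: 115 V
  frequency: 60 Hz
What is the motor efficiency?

P_out = 1.49 kW = 1490 W
P_in = V·I·cosφ = 115 × 21.8 × 0.773 = 1938 W
η = P_out / P_in = 1490 / 1938 = 0.769 = 76.9%

76.9 %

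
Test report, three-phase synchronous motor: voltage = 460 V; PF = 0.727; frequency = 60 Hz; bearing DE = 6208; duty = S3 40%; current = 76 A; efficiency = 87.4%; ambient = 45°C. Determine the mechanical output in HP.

P_in = √3·V·I·cosφ = 1.732 × 460 × 76 × 0.727 = 44020 W
P_out = η·P_in = 0.874 × 44020 = 38473 W
= 38473/746 = 51.6 HP

51.6 HP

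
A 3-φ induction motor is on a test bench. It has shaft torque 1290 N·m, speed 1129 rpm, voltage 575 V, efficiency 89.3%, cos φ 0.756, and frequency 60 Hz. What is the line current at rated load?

227 A

ω = 2π×1129/60 = 118.2 rad/s; P_out = τω = 1290 × 118.2 = 152478 W
P_in = P_out / η = 152478 / 0.893 = 170748 W
I_L = P_in / (√3·V_L·cosφ) = 170748 / (1.732 × 575 × 0.756) = 227 A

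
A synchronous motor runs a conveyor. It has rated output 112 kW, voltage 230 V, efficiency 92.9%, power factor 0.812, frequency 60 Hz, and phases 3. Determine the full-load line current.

373 A

P_out = 112 kW = 112000 W
P_in = P_out / η = 112000 / 0.929 = 120560 W
I_L = P_in / (√3·V_L·cosφ) = 120560 / (1.732 × 230 × 0.812) = 373 A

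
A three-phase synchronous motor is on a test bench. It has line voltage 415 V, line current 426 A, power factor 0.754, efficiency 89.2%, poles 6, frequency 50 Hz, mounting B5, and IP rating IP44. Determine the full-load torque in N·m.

1970 N·m

P_in = √3·V·I·cosφ = 1.732 × 415 × 426 × 0.754 = 230875 W
P_out = η·P_in = 0.892 × 230875 = 205941 W
n = n_s = 120×50/6 = 1000 rpm (synchronous)
ω = 2π×1000/60 = 104.7 rad/s
τ = P_out/ω = 205941/104.7 = 1970 N·m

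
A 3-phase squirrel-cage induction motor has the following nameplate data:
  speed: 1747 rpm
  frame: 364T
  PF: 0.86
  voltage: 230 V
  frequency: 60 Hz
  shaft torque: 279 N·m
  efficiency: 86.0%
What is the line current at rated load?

173 A

ω = 2π×1747/60 = 182.9 rad/s; P_out = τω = 279 × 182.9 = 51029 W
P_in = P_out / η = 51029 / 0.860 = 59336 W
I_L = P_in / (√3·V_L·cosφ) = 59336 / (1.732 × 230 × 0.86) = 173 A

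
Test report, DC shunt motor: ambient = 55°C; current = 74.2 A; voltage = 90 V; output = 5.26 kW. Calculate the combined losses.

P_in = V·I = 90×74.2 = 6678 W
P_out = 5260 W
Losses = P_in − P_out = 6678 − 5260 = 1418 W

1420 W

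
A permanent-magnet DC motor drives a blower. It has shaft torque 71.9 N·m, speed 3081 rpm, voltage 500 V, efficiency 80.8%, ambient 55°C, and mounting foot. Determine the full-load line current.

ω = 2π×3081/60 = 322.6 rad/s; P_out = τω = 71.9 × 322.6 = 23195 W
P_in = P_out / η = 23195 / 0.808 = 28707 W
I = P_in / V = 28707 / 500 = 57.4 A

57.4 A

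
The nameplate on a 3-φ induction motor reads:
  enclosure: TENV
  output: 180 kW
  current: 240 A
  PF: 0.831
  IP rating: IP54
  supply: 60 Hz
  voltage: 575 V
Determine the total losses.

18600 W

P_in = √3·V·I·cosφ = 1.732×575×240×0.831 = 198622 W
P_out = 180000 W
Losses = P_in − P_out = 198622 − 180000 = 18622 W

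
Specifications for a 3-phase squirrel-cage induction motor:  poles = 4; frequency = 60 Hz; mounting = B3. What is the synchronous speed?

1800 rpm

n_s = 120f/p = 120×60/4 = 1800 rpm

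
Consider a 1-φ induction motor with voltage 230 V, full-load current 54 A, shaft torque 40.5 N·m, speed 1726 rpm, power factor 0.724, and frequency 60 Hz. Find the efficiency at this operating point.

ω = 2π × 1726/60 = 180.7 rad/s; P_out = τω = 40.5 × 180.7 = 7318 W
P_in = V·I·cosφ = 230 × 54 × 0.724 = 8992 W
η = P_out / P_in = 7318 / 8992 = 0.814 = 81.4%

81.4 %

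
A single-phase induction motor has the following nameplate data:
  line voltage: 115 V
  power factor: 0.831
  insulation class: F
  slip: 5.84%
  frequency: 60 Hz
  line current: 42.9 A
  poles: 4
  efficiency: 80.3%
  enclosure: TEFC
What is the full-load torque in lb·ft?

P_in = V·I·cosφ = 115 × 42.9 × 0.831 = 4100 W
P_out = η·P_in = 0.803 × 4100 = 3292 W
n_s = 120×60/4 = 1800 rpm; n = 1800×(1−0.0584) = 1695 rpm
ω = 2π×1695/60 = 177.5 rad/s
τ = P_out/ω = 3292/177.5 = 18.55 N·m
In lb·ft: 18.55/1.356 = 13.7 lb·ft

13.7 lb·ft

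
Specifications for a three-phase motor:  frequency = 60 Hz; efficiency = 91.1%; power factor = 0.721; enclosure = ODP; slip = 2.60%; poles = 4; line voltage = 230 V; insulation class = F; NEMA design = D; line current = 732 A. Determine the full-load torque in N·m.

1040 N·m

P_in = √3·V·I·cosφ = 1.732 × 230 × 732 × 0.721 = 210243 W
P_out = η·P_in = 0.911 × 210243 = 191531 W
n_s = 120×60/4 = 1800 rpm; n = 1800×(1−0.026) = 1753 rpm
ω = 2π×1753/60 = 183.6 rad/s
τ = P_out/ω = 191531/183.6 = 1040 N·m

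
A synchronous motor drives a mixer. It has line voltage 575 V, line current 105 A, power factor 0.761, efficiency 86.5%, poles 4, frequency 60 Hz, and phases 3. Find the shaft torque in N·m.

365 N·m

P_in = √3·V·I·cosφ = 1.732 × 575 × 105 × 0.761 = 79577 W
P_out = η·P_in = 0.865 × 79577 = 68834 W
n = n_s = 120×60/4 = 1800 rpm (synchronous)
ω = 2π×1800/60 = 188.5 rad/s
τ = P_out/ω = 68834/188.5 = 365 N·m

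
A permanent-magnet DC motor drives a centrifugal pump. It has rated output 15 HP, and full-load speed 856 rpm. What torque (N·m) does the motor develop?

125 N·m

P_out = 15 × 746 = 11190 W
ω = 2π × 856/60 = 89.64 rad/s
τ = P_out/ω = 11190/89.64 = 125 N·m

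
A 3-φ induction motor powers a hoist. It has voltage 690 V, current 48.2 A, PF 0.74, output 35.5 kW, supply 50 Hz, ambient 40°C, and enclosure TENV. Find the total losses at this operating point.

7.13 kW

P_in = √3·V·I·cosφ = 1.732×690×48.2×0.74 = 42626 W
P_out = 35500 W
Losses = P_in − P_out = 42626 − 35500 = 7126 W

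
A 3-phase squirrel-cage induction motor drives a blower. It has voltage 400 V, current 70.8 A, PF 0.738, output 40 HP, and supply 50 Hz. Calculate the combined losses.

P_in = √3·V·I·cosφ = 1.732×400×70.8×0.738 = 36199 W
P_out = 40×746 = 29840 W
Losses = P_in − P_out = 36199 − 29840 = 6359 W

6360 W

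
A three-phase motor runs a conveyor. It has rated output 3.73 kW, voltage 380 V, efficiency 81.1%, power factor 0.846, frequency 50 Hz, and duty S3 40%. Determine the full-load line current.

8.26 A

P_out = 3.73 kW = 3730 W
P_in = P_out / η = 3730 / 0.811 = 4599 W
I_L = P_in / (√3·V_L·cosφ) = 4599 / (1.732 × 380 × 0.846) = 8.26 A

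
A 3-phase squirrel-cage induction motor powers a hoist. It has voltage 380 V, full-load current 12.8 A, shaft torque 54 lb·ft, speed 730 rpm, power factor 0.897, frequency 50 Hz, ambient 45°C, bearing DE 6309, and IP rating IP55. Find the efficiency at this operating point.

τ = 54 lb·ft × 1.356 = 73.22 N·m
ω = 2π × 730/60 = 76.45 rad/s; P_out = τω = 73.22 × 76.45 = 5598 W
P_in = √3·V_L·I_L·cosφ = 1.732 × 380 × 12.8 × 0.897 = 7557 W
η = P_out / P_in = 5598 / 7557 = 0.741 = 74.1%

74.1 %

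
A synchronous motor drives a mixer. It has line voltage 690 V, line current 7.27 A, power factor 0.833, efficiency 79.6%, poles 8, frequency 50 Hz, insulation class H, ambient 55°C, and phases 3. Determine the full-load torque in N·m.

73.4 N·m

P_in = √3·V·I·cosφ = 1.732 × 690 × 7.27 × 0.833 = 7237 W
P_out = η·P_in = 0.796 × 7237 = 5761 W
n = n_s = 120×50/8 = 750 rpm (synchronous)
ω = 2π×750/60 = 78.54 rad/s
τ = P_out/ω = 5761/78.54 = 73.4 N·m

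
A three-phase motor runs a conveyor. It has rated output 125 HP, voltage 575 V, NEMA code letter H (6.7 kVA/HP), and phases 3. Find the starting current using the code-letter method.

841 A

S_LR = 6.7 × 125 = 837.5 kVA
I_LR = S_LR/(√3·V_L) = 837500/(1.732×575) = 841 A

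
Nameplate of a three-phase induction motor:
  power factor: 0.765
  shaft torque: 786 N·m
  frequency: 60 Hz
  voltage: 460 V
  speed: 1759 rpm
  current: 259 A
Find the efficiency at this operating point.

ω = 2π × 1759/60 = 184.2 rad/s; P_out = τω = 786 × 184.2 = 144781 W
P_in = √3·V_L·I_L·cosφ = 1.732 × 460 × 259 × 0.765 = 157858 W
η = P_out / P_in = 144781 / 157858 = 0.917 = 91.7%

91.7 %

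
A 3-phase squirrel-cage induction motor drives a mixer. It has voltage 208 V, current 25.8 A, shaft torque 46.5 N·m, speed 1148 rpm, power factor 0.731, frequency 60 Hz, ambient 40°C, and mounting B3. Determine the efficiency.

82.3 %

ω = 2π × 1148/60 = 120.2 rad/s; P_out = τω = 46.5 × 120.2 = 5589 W
P_in = √3·V_L·I_L·cosφ = 1.732 × 208 × 25.8 × 0.731 = 6794 W
η = P_out / P_in = 5589 / 6794 = 0.823 = 82.3%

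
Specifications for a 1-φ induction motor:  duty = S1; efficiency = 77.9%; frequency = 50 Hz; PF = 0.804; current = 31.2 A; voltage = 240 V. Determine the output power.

4.69 kW

P_in = V·I·cosφ = 240 × 31.2 × 0.804 = 6020 W
P_out = η·P_in = 0.779 × 6020 = 4690 W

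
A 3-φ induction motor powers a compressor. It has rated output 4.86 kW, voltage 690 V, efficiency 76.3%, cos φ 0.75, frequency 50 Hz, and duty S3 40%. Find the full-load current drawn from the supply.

P_out = 4.86 kW = 4860 W
P_in = P_out / η = 4860 / 0.763 = 6370 W
I_L = P_in / (√3·V_L·cosφ) = 6370 / (1.732 × 690 × 0.75) = 7.11 A

7.11 A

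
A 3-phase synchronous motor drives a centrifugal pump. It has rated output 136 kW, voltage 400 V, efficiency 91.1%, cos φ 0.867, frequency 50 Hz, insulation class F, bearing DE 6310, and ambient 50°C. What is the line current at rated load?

P_out = 136 kW = 136000 W
P_in = P_out / η = 136000 / 0.911 = 149286 W
I_L = P_in / (√3·V_L·cosφ) = 149286 / (1.732 × 400 × 0.867) = 249 A

249 A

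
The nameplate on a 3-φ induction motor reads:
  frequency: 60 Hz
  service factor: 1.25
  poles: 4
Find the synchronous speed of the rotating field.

n_s = 120f/p = 120×60/4 = 1800 rpm

1800 rpm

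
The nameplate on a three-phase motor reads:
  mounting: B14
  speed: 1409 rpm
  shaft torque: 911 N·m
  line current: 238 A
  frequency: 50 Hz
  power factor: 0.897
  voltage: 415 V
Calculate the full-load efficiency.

87.6 %

ω = 2π × 1409/60 = 147.6 rad/s; P_out = τω = 911 × 147.6 = 134464 W
P_in = √3·V_L·I_L·cosφ = 1.732 × 415 × 238 × 0.897 = 153449 W
η = P_out / P_in = 134464 / 153449 = 0.876 = 87.6%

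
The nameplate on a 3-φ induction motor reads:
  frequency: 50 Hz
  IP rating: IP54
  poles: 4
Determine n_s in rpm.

1500 rpm

n_s = 120f/p = 120×50/4 = 1500 rpm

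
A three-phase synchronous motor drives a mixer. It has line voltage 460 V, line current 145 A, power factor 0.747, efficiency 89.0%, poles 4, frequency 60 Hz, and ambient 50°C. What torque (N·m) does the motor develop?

P_in = √3·V·I·cosφ = 1.732 × 460 × 145 × 0.747 = 86297 W
P_out = η·P_in = 0.89 × 86297 = 76804 W
n = n_s = 120×60/4 = 1800 rpm (synchronous)
ω = 2π×1800/60 = 188.5 rad/s
τ = P_out/ω = 76804/188.5 = 407 N·m

407 N·m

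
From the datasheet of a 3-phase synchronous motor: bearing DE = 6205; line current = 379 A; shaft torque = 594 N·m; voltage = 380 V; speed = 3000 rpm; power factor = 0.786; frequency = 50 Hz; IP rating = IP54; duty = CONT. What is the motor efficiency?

ω = 2π × 3000/60 = 314.2 rad/s; P_out = τω = 594 × 314.2 = 186635 W
P_in = √3·V_L·I_L·cosφ = 1.732 × 380 × 379 × 0.786 = 196062 W
η = P_out / P_in = 186635 / 196062 = 0.952 = 95.2%

95.2 %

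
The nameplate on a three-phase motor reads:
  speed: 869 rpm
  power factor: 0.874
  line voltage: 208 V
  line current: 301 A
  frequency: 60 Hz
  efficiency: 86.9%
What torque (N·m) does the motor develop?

905 N·m

P_in = √3·V·I·cosφ = 1.732 × 208 × 301 × 0.874 = 94774 W
P_out = η·P_in = 0.869 × 94774 = 82359 W
n = 869 rpm
ω = 2π×869/60 = 91 rad/s
τ = P_out/ω = 82359/91 = 905 N·m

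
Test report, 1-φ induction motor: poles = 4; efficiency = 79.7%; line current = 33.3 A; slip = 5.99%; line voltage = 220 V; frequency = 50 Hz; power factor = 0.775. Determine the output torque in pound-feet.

P_in = V·I·cosφ = 220 × 33.3 × 0.775 = 5678 W
P_out = η·P_in = 0.797 × 5678 = 4525 W
n_s = 120×50/4 = 1500 rpm; n = 1500×(1−0.0599) = 1410 rpm
ω = 2π×1410/60 = 147.7 rad/s
τ = P_out/ω = 4525/147.7 = 30.64 N·m
In lb·ft: 30.64/1.356 = 22.6 lb·ft

22.6 lb·ft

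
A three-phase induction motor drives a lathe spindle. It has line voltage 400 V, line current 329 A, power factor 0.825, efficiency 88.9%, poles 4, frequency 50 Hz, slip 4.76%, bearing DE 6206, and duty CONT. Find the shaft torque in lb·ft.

824 lb·ft

P_in = √3·V·I·cosφ = 1.732 × 400 × 329 × 0.825 = 188043 W
P_out = η·P_in = 0.889 × 188043 = 167170 W
n_s = 120×50/4 = 1500 rpm; n = 1500×(1−0.0476) = 1429 rpm
ω = 2π×1429/60 = 149.6 rad/s
τ = P_out/ω = 167170/149.6 = 1117 N·m
In lb·ft: 1117/1.356 = 824 lb·ft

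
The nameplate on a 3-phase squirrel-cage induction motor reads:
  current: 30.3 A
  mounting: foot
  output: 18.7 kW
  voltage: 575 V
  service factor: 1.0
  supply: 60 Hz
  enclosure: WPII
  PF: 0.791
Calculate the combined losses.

5170 W

P_in = √3·V·I·cosφ = 1.732×575×30.3×0.791 = 23869 W
P_out = 18700 W
Losses = P_in − P_out = 23869 − 18700 = 5169 W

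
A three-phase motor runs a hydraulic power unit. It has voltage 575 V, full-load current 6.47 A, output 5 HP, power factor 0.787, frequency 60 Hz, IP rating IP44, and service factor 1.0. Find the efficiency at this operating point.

73.6 %

P_out = 5 × 746 = 3730 W
P_in = √3·V_L·I_L·cosφ = 1.732 × 575 × 6.47 × 0.787 = 5071 W
η = P_out / P_in = 3730 / 5071 = 0.736 = 73.6%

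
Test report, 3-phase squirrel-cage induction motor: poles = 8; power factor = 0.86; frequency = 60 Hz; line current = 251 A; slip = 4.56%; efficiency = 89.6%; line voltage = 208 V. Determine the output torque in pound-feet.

P_in = √3·V·I·cosφ = 1.732 × 208 × 251 × 0.86 = 77765 W
P_out = η·P_in = 0.896 × 77765 = 69677 W
n_s = 120×60/8 = 900 rpm; n = 900×(1−0.0456) = 859 rpm
ω = 2π×859/60 = 89.95 rad/s
τ = P_out/ω = 69677/89.95 = 774.6 N·m
In lb·ft: 774.6/1.356 = 571 lb·ft

571 lb·ft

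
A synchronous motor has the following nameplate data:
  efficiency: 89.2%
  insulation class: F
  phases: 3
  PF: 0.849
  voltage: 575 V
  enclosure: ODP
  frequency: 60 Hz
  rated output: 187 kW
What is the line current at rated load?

P_out = 187 kW = 187000 W
P_in = P_out / η = 187000 / 0.892 = 209641 W
I_L = P_in / (√3·V_L·cosφ) = 209641 / (1.732 × 575 × 0.849) = 248 A

248 A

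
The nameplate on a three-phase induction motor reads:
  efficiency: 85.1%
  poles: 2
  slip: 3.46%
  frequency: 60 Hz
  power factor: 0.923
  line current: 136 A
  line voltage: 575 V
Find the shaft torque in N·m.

P_in = √3·V·I·cosφ = 1.732 × 575 × 136 × 0.923 = 125013 W
P_out = η·P_in = 0.851 × 125013 = 106386 W
n_s = 120×60/2 = 3600 rpm; n = 3600×(1−0.0346) = 3475 rpm
ω = 2π×3475/60 = 363.9 rad/s
τ = P_out/ω = 106386/363.9 = 292 N·m

292 N·m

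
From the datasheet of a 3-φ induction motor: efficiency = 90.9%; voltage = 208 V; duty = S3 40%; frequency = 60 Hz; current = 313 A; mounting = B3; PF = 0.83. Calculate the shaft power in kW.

P_in = √3·V·I·cosφ = 1.732 × 208 × 313 × 0.83 = 93591 W
P_out = η·P_in = 0.909 × 93591 = 85074 W

85.1 kW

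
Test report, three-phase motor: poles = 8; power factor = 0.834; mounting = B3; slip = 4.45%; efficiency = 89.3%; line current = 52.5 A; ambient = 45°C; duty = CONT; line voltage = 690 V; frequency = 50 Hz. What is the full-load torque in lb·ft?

P_in = √3·V·I·cosφ = 1.732 × 690 × 52.5 × 0.834 = 52327 W
P_out = η·P_in = 0.893 × 52327 = 46728 W
n_s = 120×50/8 = 750 rpm; n = 750×(1−0.0445) = 717 rpm
ω = 2π×717/60 = 75.08 rad/s
τ = P_out/ω = 46728/75.08 = 622.4 N·m
In lb·ft: 622.4/1.356 = 459 lb·ft

459 lb·ft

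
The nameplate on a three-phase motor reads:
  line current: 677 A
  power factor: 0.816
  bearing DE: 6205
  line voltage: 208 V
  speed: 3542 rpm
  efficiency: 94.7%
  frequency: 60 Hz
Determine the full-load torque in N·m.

508 N·m

P_in = √3·V·I·cosφ = 1.732 × 208 × 677 × 0.816 = 199017 W
P_out = η·P_in = 0.947 × 199017 = 188469 W
n = 3542 rpm
ω = 2π×3542/60 = 370.9 rad/s
τ = P_out/ω = 188469/370.9 = 508 N·m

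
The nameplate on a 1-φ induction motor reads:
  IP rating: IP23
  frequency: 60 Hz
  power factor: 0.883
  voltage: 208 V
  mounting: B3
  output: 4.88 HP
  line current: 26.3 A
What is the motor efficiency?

75.4 %

P_out = 4.88 × 746 = 3640 W
P_in = V·I·cosφ = 208 × 26.3 × 0.883 = 4830 W
η = P_out / P_in = 3640 / 4830 = 0.754 = 75.4%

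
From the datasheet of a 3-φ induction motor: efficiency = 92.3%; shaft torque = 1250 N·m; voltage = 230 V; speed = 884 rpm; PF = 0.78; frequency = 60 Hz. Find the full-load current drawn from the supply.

ω = 2π×884/60 = 92.57 rad/s; P_out = τω = 1250 × 92.57 = 115713 W
P_in = P_out / η = 115713 / 0.923 = 125366 W
I_L = P_in / (√3·V_L·cosφ) = 125366 / (1.732 × 230 × 0.78) = 403 A

403 A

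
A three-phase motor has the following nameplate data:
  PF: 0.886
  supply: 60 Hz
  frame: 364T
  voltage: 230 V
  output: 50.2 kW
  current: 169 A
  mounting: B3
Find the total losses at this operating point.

9450 W

P_in = √3·V·I·cosφ = 1.732×230×169×0.886 = 59648 W
P_out = 50200 W
Losses = P_in − P_out = 59648 − 50200 = 9448 W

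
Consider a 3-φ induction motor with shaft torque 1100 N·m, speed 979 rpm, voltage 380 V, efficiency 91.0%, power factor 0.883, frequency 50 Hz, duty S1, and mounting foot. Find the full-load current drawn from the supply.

213 A

ω = 2π×979/60 = 102.5 rad/s; P_out = τω = 1100 × 102.5 = 112750 W
P_in = P_out / η = 112750 / 0.910 = 123901 W
I_L = P_in / (√3·V_L·cosφ) = 123901 / (1.732 × 380 × 0.883) = 213 A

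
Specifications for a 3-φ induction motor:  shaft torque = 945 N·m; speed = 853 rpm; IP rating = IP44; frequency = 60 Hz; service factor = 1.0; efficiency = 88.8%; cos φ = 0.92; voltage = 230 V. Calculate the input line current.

259 A

ω = 2π×853/60 = 89.33 rad/s; P_out = τω = 945 × 89.33 = 84417 W
P_in = P_out / η = 84417 / 0.888 = 95064 W
I_L = P_in / (√3·V_L·cosφ) = 95064 / (1.732 × 230 × 0.92) = 259 A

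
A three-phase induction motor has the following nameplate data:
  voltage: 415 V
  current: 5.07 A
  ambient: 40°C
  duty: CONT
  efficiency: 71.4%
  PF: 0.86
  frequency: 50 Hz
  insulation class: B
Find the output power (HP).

P_in = √3·V·I·cosφ = 1.732 × 415 × 5.07 × 0.86 = 3134 W
P_out = η·P_in = 0.714 × 3134 = 2238 W
= 2238/746 = 3 HP

3 HP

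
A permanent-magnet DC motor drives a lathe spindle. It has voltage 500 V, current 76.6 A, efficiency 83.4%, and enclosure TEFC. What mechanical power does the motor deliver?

P_in = V·I = 500 × 76.6 = 38300 W
P_out = η·P_in = 0.834 × 38300 = 31942 W

31.9 kW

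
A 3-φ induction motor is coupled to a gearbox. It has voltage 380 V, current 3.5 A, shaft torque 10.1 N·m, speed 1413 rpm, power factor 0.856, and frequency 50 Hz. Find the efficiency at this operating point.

75.8 %

ω = 2π × 1413/60 = 148 rad/s; P_out = τω = 10.1 × 148 = 1495 W
P_in = √3·V_L·I_L·cosφ = 1.732 × 380 × 3.5 × 0.856 = 1972 W
η = P_out / P_in = 1495 / 1972 = 0.758 = 75.8%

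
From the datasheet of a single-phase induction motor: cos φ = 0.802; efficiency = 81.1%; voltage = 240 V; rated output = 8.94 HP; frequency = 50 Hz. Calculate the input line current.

42.7 A

P_out = 8.94 × 746 = 6669 W
P_in = P_out / η = 6669 / 0.811 = 8223 W
I = P_in / (V·cosφ) = 8223 / (240 × 0.802) = 42.7 A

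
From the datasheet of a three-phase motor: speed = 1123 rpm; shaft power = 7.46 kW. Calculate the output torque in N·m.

ω = 2π × 1123/60 = 117.6 rad/s
τ = P/ω = 7460/117.6 = 63.4 N·m

63.4 N·m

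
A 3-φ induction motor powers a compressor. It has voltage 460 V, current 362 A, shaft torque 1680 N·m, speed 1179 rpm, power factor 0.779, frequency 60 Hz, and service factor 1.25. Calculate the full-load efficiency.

ω = 2π × 1179/60 = 123.5 rad/s; P_out = τω = 1680 × 123.5 = 207480 W
P_in = √3·V_L·I_L·cosφ = 1.732 × 460 × 362 × 0.779 = 224673 W
η = P_out / P_in = 207480 / 224673 = 0.923 = 92.3%

92.3 %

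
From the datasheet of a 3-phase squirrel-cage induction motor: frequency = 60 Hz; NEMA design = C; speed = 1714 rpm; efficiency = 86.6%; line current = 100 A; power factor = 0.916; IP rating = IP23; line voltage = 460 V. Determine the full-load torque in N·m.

P_in = √3·V·I·cosφ = 1.732 × 460 × 100 × 0.916 = 72980 W
P_out = η·P_in = 0.866 × 72980 = 63201 W
n = 1714 rpm
ω = 2π×1714/60 = 179.5 rad/s
τ = P_out/ω = 63201/179.5 = 352 N·m

352 N·m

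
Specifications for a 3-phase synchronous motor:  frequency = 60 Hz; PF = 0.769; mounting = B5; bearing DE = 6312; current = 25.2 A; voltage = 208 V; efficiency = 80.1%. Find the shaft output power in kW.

P_in = √3·V·I·cosφ = 1.732 × 208 × 25.2 × 0.769 = 6981 W
P_out = η·P_in = 0.801 × 6981 = 5592 W

5.59 kW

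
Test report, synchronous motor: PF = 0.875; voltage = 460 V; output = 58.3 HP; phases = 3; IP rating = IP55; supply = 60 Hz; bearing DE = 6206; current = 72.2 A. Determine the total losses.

6.84 kW

P_in = √3·V·I·cosφ = 1.732×460×72.2×0.875 = 50333 W
P_out = 58.3×746 = 43492 W
Losses = P_in − P_out = 50333 − 43492 = 6841 W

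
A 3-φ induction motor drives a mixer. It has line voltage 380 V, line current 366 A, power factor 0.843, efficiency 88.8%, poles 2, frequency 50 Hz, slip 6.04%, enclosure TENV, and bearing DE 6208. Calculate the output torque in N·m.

P_in = √3·V·I·cosφ = 1.732 × 380 × 366 × 0.843 = 203067 W
P_out = η·P_in = 0.888 × 203067 = 180323 W
n_s = 120×50/2 = 3000 rpm; n = 3000×(1−0.0604) = 2819 rpm
ω = 2π×2819/60 = 295.2 rad/s
τ = P_out/ω = 180323/295.2 = 611 N·m

611 N·m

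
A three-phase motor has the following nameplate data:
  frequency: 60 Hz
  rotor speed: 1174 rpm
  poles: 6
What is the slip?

n_s = 120f/p = 120×60/6 = 1200 rpm
s = (n_s − n)/n_s = (1200 − 1174)/1200 = 0.0217

2.17 %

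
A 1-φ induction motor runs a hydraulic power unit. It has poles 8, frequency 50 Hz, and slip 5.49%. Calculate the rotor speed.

n_s = 120f/p = 120×50/8 = 750 rpm
n = n_s(1 − s) = 750 × (1 − 0.0549) = 709 rpm

709 rpm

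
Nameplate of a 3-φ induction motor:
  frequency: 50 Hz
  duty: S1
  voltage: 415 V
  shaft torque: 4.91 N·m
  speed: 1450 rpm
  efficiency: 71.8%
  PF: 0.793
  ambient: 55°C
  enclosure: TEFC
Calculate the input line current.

ω = 2π×1450/60 = 151.8 rad/s; P_out = τω = 4.91 × 151.8 = 745 W
P_in = P_out / η = 745 / 0.718 = 1038 W
I_L = P_in / (√3·V_L·cosφ) = 1038 / (1.732 × 415 × 0.793) = 1.82 A

1.82 A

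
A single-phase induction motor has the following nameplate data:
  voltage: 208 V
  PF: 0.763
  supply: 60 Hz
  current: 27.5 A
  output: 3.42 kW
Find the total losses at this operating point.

P_in = V·I·cosφ = 208×27.5×0.763 = 4364 W
P_out = 3420 W
Losses = P_in − P_out = 4364 − 3420 = 944 W

944 W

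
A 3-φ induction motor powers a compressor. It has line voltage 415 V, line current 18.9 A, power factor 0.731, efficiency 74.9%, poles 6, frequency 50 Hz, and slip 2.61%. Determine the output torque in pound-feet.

P_in = √3·V·I·cosφ = 1.732 × 415 × 18.9 × 0.731 = 9931 W
P_out = η·P_in = 0.749 × 9931 = 7438 W
n_s = 120×50/6 = 1000 rpm; n = 1000×(1−0.0261) = 974 rpm
ω = 2π×974/60 = 102 rad/s
τ = P_out/ω = 7438/102 = 72.92 N·m
In lb·ft: 72.92/1.356 = 53.8 lb·ft

53.8 lb·ft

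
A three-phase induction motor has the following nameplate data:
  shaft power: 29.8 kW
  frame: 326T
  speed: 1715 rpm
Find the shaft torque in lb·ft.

ω = 2π × 1715/60 = 179.6 rad/s
τ = P/ω = 29800/179.6 = 165.9 N·m
In lb·ft: 165.9/1.356 = 122 lb·ft

122 lb·ft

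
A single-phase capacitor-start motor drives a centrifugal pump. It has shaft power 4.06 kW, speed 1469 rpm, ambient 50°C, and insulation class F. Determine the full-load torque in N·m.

ω = 2π × 1469/60 = 153.8 rad/s
τ = P/ω = 4060/153.8 = 26.4 N·m

26.4 N·m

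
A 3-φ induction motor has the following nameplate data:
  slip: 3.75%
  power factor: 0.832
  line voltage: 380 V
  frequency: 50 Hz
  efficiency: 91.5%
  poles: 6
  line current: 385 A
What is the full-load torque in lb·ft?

P_in = √3·V·I·cosφ = 1.732 × 380 × 385 × 0.832 = 210822 W
P_out = η·P_in = 0.915 × 210822 = 192902 W
n_s = 120×50/6 = 1000 rpm; n = 1000×(1−0.0375) = 963 rpm
ω = 2π×963/60 = 100.8 rad/s
τ = P_out/ω = 192902/100.8 = 1914 N·m
In lb·ft: 1914/1.356 = 1410 lb·ft

1410 lb·ft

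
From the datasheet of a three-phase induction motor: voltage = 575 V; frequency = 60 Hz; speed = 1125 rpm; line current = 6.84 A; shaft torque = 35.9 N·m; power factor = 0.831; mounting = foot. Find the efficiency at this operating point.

74.7 %

ω = 2π × 1125/60 = 117.8 rad/s; P_out = τω = 35.9 × 117.8 = 4229 W
P_in = √3·V_L·I_L·cosφ = 1.732 × 575 × 6.84 × 0.831 = 5661 W
η = P_out / P_in = 4229 / 5661 = 0.747 = 74.7%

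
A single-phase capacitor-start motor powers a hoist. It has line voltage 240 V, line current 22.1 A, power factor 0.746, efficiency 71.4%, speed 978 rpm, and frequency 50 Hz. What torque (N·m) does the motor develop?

27.6 N·m

P_in = V·I·cosφ = 240 × 22.1 × 0.746 = 3957 W
P_out = η·P_in = 0.714 × 3957 = 2825 W
n = 978 rpm
ω = 2π×978/60 = 102.4 rad/s
τ = P_out/ω = 2825/102.4 = 27.6 N·m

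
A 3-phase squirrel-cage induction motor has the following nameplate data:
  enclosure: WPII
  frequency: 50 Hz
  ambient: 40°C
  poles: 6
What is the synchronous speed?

1000 rpm

n_s = 120f/p = 120×50/6 = 1000 rpm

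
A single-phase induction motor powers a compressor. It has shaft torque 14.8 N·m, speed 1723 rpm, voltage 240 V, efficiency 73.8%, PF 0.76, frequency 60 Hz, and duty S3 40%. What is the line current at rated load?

19.8 A

ω = 2π×1723/60 = 180.4 rad/s; P_out = τω = 14.8 × 180.4 = 2670 W
P_in = P_out / η = 2670 / 0.738 = 3618 W
I = P_in / (V·cosφ) = 3618 / (240 × 0.76) = 19.8 A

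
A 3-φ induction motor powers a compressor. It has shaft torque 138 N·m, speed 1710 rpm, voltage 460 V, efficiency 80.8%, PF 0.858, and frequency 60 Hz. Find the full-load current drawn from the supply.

ω = 2π×1710/60 = 179.1 rad/s; P_out = τω = 138 × 179.1 = 24716 W
P_in = P_out / η = 24716 / 0.808 = 30589 W
I_L = P_in / (√3·V_L·cosφ) = 30589 / (1.732 × 460 × 0.858) = 44.7 A

44.7 A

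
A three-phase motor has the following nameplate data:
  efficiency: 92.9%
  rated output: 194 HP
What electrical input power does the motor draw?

P_out = 194 × 746 = 144724 W
P_in = P_out/η = 144724/0.929 = 155785 W = 156 kW

156 kW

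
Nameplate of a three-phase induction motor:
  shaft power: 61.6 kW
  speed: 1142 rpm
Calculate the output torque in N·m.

515 N·m

ω = 2π × 1142/60 = 119.6 rad/s
τ = P/ω = 61600/119.6 = 515 N·m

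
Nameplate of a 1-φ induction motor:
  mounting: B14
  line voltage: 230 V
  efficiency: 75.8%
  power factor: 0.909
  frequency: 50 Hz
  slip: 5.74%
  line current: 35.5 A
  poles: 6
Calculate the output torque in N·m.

P_in = V·I·cosφ = 230 × 35.5 × 0.909 = 7422 W
P_out = η·P_in = 0.758 × 7422 = 5626 W
n_s = 120×50/6 = 1000 rpm; n = 1000×(1−0.0574) = 943 rpm
ω = 2π×943/60 = 98.75 rad/s
τ = P_out/ω = 5626/98.75 = 57 N·m

57 N·m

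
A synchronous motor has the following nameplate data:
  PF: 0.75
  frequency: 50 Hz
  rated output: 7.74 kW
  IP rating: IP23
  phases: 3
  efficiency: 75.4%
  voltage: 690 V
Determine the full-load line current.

11.5 A

P_out = 7.74 kW = 7740 W
P_in = P_out / η = 7740 / 0.754 = 10265 W
I_L = P_in / (√3·V_L·cosφ) = 10265 / (1.732 × 690 × 0.75) = 11.5 A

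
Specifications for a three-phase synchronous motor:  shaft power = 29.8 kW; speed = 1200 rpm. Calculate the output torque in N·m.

237 N·m

ω = 2π × 1200/60 = 125.7 rad/s
τ = P/ω = 29800/125.7 = 237 N·m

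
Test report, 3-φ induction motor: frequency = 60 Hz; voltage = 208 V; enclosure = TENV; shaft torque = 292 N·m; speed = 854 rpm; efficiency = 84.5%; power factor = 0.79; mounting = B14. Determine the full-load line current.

ω = 2π×854/60 = 89.43 rad/s; P_out = τω = 292 × 89.43 = 26114 W
P_in = P_out / η = 26114 / 0.845 = 30904 W
I_L = P_in / (√3·V_L·cosφ) = 30904 / (1.732 × 208 × 0.79) = 109 A

109 A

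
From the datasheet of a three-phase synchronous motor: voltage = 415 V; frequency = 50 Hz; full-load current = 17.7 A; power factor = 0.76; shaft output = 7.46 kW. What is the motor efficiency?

P_out = 7.46 kW = 7460 W
P_in = √3·V_L·I_L·cosφ = 1.732 × 415 × 17.7 × 0.76 = 9669 W
η = P_out / P_in = 7460 / 9669 = 0.772 = 77.2%

77.2 %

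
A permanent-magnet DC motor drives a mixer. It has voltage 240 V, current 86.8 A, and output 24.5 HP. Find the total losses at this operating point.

2560 W

P_in = V·I = 240×86.8 = 20832 W
P_out = 24.5×746 = 18277 W
Losses = P_in − P_out = 20832 − 18277 = 2555 W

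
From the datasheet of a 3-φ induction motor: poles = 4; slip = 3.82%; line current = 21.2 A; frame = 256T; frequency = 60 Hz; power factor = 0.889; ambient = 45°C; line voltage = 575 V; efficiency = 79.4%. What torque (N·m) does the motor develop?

P_in = √3·V·I·cosφ = 1.732 × 575 × 21.2 × 0.889 = 18770 W
P_out = η·P_in = 0.794 × 18770 = 14903 W
n_s = 120×60/4 = 1800 rpm; n = 1800×(1−0.0382) = 1731 rpm
ω = 2π×1731/60 = 181.3 rad/s
τ = P_out/ω = 14903/181.3 = 82.2 N·m

82.2 N·m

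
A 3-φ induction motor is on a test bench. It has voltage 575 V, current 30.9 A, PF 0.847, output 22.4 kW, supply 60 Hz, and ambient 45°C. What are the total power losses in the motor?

3.67 kW

P_in = √3·V·I·cosφ = 1.732×575×30.9×0.847 = 26065 W
P_out = 22400 W
Losses = P_in − P_out = 26065 − 22400 = 3665 W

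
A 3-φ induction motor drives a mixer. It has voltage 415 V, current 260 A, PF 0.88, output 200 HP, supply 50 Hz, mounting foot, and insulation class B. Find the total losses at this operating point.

15300 W

P_in = √3·V·I·cosφ = 1.732×415×260×0.88 = 164457 W
P_out = 200×746 = 149200 W
Losses = P_in − P_out = 164457 − 149200 = 15257 W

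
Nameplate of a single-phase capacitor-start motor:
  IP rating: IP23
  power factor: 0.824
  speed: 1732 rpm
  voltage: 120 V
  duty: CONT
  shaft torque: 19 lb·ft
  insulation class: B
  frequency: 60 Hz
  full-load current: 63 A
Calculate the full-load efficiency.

τ = 19 lb·ft × 1.356 = 25.76 N·m
ω = 2π × 1732/60 = 181.4 rad/s; P_out = τω = 25.76 × 181.4 = 4673 W
P_in = V·I·cosφ = 120 × 63 × 0.824 = 6229 W
η = P_out / P_in = 4673 / 6229 = 0.750 = 75.0%

75.0 %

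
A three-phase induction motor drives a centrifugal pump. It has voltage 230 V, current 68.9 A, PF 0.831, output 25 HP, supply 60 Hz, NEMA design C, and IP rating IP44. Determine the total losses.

P_in = √3·V·I·cosφ = 1.732×230×68.9×0.831 = 22808 W
P_out = 25×746 = 18650 W
Losses = P_in − P_out = 22808 − 18650 = 4158 W

4.16 kW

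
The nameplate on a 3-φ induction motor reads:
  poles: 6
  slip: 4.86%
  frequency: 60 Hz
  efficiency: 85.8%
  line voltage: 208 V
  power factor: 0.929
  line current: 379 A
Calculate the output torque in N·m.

P_in = √3·V·I·cosφ = 1.732 × 208 × 379 × 0.929 = 126843 W
P_out = η·P_in = 0.858 × 126843 = 108831 W
n_s = 120×60/6 = 1200 rpm; n = 1200×(1−0.0486) = 1142 rpm
ω = 2π×1142/60 = 119.6 rad/s
τ = P_out/ω = 108831/119.6 = 910 N·m

910 N·m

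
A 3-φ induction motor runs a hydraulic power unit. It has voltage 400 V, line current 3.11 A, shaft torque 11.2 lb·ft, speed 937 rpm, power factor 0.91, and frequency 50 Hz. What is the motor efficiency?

τ = 11.2 lb·ft × 1.356 = 15.19 N·m
ω = 2π × 937/60 = 98.12 rad/s; P_out = τω = 15.19 × 98.12 = 1490 W
P_in = √3·V_L·I_L·cosφ = 1.732 × 400 × 3.11 × 0.91 = 1961 W
η = P_out / P_in = 1490 / 1961 = 0.760 = 76.0%

76.0 %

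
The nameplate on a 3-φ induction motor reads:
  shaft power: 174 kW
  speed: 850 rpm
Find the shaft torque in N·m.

ω = 2π × 850/60 = 89.01 rad/s
τ = P/ω = 174000/89.01 = 1950 N·m

1950 N·m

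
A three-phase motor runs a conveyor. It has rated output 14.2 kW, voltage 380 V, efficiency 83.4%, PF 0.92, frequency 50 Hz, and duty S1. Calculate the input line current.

P_out = 14.2 kW = 14200 W
P_in = P_out / η = 14200 / 0.834 = 17026 W
I_L = P_in / (√3·V_L·cosφ) = 17026 / (1.732 × 380 × 0.92) = 28.1 A

28.1 A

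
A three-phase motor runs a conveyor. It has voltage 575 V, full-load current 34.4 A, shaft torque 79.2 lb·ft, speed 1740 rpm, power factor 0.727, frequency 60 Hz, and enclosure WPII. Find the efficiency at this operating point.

78.6 %

τ = 79.2 lb·ft × 1.356 = 107.4 N·m
ω = 2π × 1740/60 = 182.2 rad/s; P_out = τω = 107.4 × 182.2 = 19568 W
P_in = √3·V_L·I_L·cosφ = 1.732 × 575 × 34.4 × 0.727 = 24906 W
η = P_out / P_in = 19568 / 24906 = 0.786 = 78.6%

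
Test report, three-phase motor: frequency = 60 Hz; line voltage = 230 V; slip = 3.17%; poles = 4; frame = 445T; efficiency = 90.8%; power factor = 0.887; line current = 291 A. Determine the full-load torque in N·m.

P_in = √3·V·I·cosφ = 1.732 × 230 × 291 × 0.887 = 102823 W
P_out = η·P_in = 0.908 × 102823 = 93363 W
n_s = 120×60/4 = 1800 rpm; n = 1800×(1−0.0317) = 1743 rpm
ω = 2π×1743/60 = 182.5 rad/s
τ = P_out/ω = 93363/182.5 = 512 N·m

512 N·m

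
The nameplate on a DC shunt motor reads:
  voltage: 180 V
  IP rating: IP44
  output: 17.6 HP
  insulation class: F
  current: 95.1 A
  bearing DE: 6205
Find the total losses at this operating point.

P_in = V·I = 180×95.1 = 17118 W
P_out = 17.6×746 = 13130 W
Losses = P_in − P_out = 17118 − 13130 = 3988 W

3.99 kW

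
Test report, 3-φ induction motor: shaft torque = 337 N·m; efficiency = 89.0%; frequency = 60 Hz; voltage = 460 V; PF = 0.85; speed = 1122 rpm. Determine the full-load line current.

ω = 2π×1122/60 = 117.5 rad/s; P_out = τω = 337 × 117.5 = 39598 W
P_in = P_out / η = 39598 / 0.890 = 44492 W
I_L = P_in / (√3·V_L·cosφ) = 44492 / (1.732 × 460 × 0.85) = 65.7 A

65.7 A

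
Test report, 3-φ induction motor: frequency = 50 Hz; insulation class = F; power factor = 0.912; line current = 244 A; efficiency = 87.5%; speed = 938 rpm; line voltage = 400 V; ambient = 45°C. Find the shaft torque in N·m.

P_in = √3·V·I·cosφ = 1.732 × 400 × 244 × 0.912 = 154167 W
P_out = η·P_in = 0.875 × 154167 = 134896 W
n = 938 rpm
ω = 2π×938/60 = 98.23 rad/s
τ = P_out/ω = 134896/98.23 = 1370 N·m

1370 N·m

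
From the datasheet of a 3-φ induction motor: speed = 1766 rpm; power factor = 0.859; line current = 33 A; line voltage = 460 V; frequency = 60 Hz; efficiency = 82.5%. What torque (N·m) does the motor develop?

P_in = √3·V·I·cosφ = 1.732 × 460 × 33 × 0.859 = 22585 W
P_out = η·P_in = 0.825 × 22585 = 18633 W
n = 1766 rpm
ω = 2π×1766/60 = 184.9 rad/s
τ = P_out/ω = 18633/184.9 = 101 N·m

101 N·m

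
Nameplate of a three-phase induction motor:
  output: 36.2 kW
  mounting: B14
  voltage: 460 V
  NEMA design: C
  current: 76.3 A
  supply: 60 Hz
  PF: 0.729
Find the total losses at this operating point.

8120 W

P_in = √3·V·I·cosφ = 1.732×460×76.3×0.729 = 44316 W
P_out = 36200 W
Losses = P_in − P_out = 44316 − 36200 = 8116 W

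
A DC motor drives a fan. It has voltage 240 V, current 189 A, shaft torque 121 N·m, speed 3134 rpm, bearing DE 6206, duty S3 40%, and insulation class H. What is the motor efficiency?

87.5 %

ω = 2π × 3134/60 = 328.2 rad/s; P_out = τω = 121 × 328.2 = 39712 W
P_in = V·I = 240 × 189 = 45360 W
η = P_out / P_in = 39712 / 45360 = 0.875 = 87.5%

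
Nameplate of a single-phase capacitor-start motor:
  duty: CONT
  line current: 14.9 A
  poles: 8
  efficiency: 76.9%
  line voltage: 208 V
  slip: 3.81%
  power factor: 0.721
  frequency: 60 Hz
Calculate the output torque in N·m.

P_in = V·I·cosφ = 208 × 14.9 × 0.721 = 2235 W
P_out = η·P_in = 0.769 × 2235 = 1719 W
n_s = 120×60/8 = 900 rpm; n = 900×(1−0.0381) = 866 rpm
ω = 2π×866/60 = 90.69 rad/s
τ = P_out/ω = 1719/90.69 = 19 N·m

19 N·m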